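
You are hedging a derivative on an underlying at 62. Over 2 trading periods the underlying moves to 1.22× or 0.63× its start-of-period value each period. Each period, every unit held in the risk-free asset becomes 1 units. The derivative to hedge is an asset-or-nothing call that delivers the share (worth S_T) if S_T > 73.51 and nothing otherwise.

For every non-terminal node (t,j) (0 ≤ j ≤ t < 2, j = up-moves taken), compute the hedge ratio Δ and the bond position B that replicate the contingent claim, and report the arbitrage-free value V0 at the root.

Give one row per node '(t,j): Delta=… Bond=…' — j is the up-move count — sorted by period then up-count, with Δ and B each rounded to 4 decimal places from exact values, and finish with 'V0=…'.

(0,0): Delta=1.5820 Bond=-61.7945
(1,0): Delta=0.0000 Bond=0.0000
(1,1): Delta=2.0678 Bond=-98.5371
V0=36.2920

The replicating-portfolio and risk-neutral prices coincide; use p* = (1−0.63)/(1.22−0.63) = 0.6271 for the latter.
Payoff layer (t=2): V(2,0)=0.0000, V(2,1)=0.0000, V(2,2)=92.2808
(1,0): S=39.0600. Δ = (V_up−V_dn)/(S_up−S_dn) = (0.0000−0.0000)/(47.6532−24.6078) = 0.0000. V = [p*·0.0000 + (1−p*)·0.0000]/1 = 0.0000. B = V − Δ·S = 0.0000.
(1,1): S=75.6400. Δ = (V_up−V_dn)/(S_up−S_dn) = (92.2808−0.0000)/(92.2808−47.6532) = 2.0678. V = [p*·92.2808 + (1−p*)·0.0000]/1 = 57.8710. B = V − Δ·S = -98.5371.
(0,0): S=62.0000. Δ = (V_up−V_dn)/(S_up−S_dn) = (57.8710−0.0000)/(75.6400−39.0600) = 1.5820. V = [p*·57.8710 + (1−p*)·0.0000]/1 = 36.2920. B = V − Δ·S = -61.7945.
Self-financing check: at every node Δ·S+B equals the discounted successor values.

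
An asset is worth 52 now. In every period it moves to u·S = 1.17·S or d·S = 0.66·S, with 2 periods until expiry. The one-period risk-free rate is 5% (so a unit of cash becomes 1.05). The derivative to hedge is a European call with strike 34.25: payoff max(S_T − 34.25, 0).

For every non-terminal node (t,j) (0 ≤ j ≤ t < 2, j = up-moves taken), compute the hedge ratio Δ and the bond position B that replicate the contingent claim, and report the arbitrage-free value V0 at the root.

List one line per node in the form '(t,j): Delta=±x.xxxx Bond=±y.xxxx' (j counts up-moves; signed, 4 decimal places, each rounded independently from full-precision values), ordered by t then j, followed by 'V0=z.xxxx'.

(0,0): Delta=0.9020 Bond=-25.3869
(1,0): Delta=0.3373 Bond=-7.2771
(1,1): Delta=1.0000 Bond=-32.6190
V0=21.5167

Under the risk-neutral measure, an up-move has probability p* = (R−d)/(u−d) = 0.7647 and values discount at R = 1.05.
At expiry t=2: V(2,0)=0.0000, V(2,1)=5.9044, V(2,2)=36.9328
  t=1,j=0: stock 34.3200 → up 40.1544 (V=5.9044), down 22.6512 (V=0.0000). Price 4.3001; hedge Δ=0.3373, bond B=-7.2771.
  t=1,j=1: stock 60.8400 → up 71.1828 (V=36.9328), down 40.1544 (V=5.9044). Price 28.2210; hedge Δ=1.0000, bond B=-32.6190.
  t=0,j=0: stock 52.0000 → up 60.8400 (V=28.2210), down 34.3200 (V=4.3001). Price 21.5167; hedge Δ=0.9020, bond B=-25.3869.
The time-0 hedge costs 21.5167, which is the no-arbitrage price.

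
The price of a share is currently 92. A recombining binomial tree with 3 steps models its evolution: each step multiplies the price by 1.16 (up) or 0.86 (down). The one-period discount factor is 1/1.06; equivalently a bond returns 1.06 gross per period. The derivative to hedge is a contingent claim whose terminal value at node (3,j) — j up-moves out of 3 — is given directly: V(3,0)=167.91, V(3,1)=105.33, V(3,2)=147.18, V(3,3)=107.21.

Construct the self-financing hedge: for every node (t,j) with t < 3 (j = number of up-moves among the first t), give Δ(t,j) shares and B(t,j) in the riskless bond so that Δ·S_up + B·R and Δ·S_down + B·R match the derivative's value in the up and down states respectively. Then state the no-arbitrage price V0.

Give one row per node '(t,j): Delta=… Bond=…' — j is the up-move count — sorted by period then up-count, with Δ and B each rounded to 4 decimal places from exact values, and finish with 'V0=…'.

(0,0): Delta=-0.1973 Bond=124.6171
(1,0): Delta=0.2798 Bond=94.3473
(1,1): Delta=-0.3741 Bond=150.9675
(2,0): Delta=-3.0657 Bond=327.6472
(2,1): Delta=1.5200 Bond=-13.8113
(2,2): Delta=-1.0762 Bond=246.9440
V0=106.4678

The replicating-portfolio and risk-neutral prices coincide; use p* = (1.06−0.86)/(1.16−0.86) = 0.6667 for the latter.
Terminal payoffs: V(3,0)=167.9100, V(3,1)=105.3300, V(3,2)=147.1800, V(3,3)=107.2100
(2,0): S=68.0432. Δ = (V_up−V_dn)/(S_up−S_dn) = (105.3300−167.9100)/(78.9301−58.5172) = -3.0657. V = [p*·105.3300 + (1−p*)·167.9100]/1.06 = 119.0472. B = V − Δ·S = 327.6472.
(2,1): S=91.7792. Δ = (V_up−V_dn)/(S_up−S_dn) = (147.1800−105.3300)/(106.4639−78.9301) = 1.5200. V = [p*·147.1800 + (1−p*)·105.3300]/1.06 = 125.6887. B = V − Δ·S = -13.8113.
(2,2): S=123.7952. Δ = (V_up−V_dn)/(S_up−S_dn) = (107.2100−147.1800)/(143.6024−106.4639) = -1.0762. V = [p*·107.2100 + (1−p*)·147.1800]/1.06 = 113.7107. B = V − Δ·S = 246.9440.
(1,0): S=79.1200. Δ = (V_up−V_dn)/(S_up−S_dn) = (125.6887−119.0472)/(91.7792−68.0432) = 0.2798. V = [p*·125.6887 + (1−p*)·119.0472]/1.06 = 116.4857. B = V − Δ·S = 94.3473.
(1,1): S=106.7200. Δ = (V_up−V_dn)/(S_up−S_dn) = (113.7107−125.6887)/(123.7952−91.7792) = -0.3741. V = [p*·113.7107 + (1−p*)·125.6887]/1.06 = 111.0409. B = V − Δ·S = 150.9675.
(0,0): S=92.0000. Δ = (V_up−V_dn)/(S_up−S_dn) = (111.0409−116.4857)/(106.7200−79.1200) = -0.1973. V = [p*·111.0409 + (1−p*)·116.4857]/1.06 = 106.4678. B = V − Δ·S = 124.6171.
Each (Δ,B) replicates both successor values, so the strategy is self-financing and V0 is arbitrage-free.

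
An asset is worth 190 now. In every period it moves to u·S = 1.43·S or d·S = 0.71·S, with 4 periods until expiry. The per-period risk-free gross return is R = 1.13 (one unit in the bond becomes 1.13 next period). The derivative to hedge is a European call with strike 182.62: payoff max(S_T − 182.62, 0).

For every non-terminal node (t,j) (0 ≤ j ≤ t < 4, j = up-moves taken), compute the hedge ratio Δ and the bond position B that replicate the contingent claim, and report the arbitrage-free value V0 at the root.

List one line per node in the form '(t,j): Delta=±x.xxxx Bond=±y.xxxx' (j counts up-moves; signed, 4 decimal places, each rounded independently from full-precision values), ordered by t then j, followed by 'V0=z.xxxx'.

Risk-neutral probability p* = (R−d)/(u−d) = (1.13−0.71)/(1.43−0.71) = 0.5833.
Terminal values V(4,·): V(4,0)=0.0000, V(4,1)=0.0000, V(4,2)=13.2385, V(4,3)=211.8555, V(4,4)=611.8870
  t=3,j=0: stock 68.0031 → up 97.2444 (V=0.0000), down 48.2822 (V=0.0000). Price 0.0000; hedge Δ=0.0000, bond B=0.0000.
  t=3,j=1: stock 136.9640 → up 195.8585 (V=13.2385), down 97.2444 (V=0.0000). Price 6.8340; hedge Δ=0.1342, bond B=-11.5528.
  t=3,j=2: stock 275.8570 → up 394.4755 (V=211.8555), down 195.8585 (V=13.2385). Price 114.2464; hedge Δ=1.0000, bond B=-161.6106.
  t=3,j=3: stock 555.5993 → up 794.5070 (V=611.8870), down 394.4755 (V=211.8555). Price 393.9887; hedge Δ=1.0000, bond B=-161.6106.
  t=2,j=0: stock 95.7790 → up 136.9640 (V=6.8340), down 68.0031 (V=0.0000). Price 3.5279; hedge Δ=0.0991, bond B=-5.9638.
  t=2,j=1: stock 192.9070 → up 275.8570 (V=114.2464), down 136.9640 (V=6.8340). Price 61.4967; hedge Δ=0.7733, bond B=-87.6872.
  t=2,j=2: stock 388.5310 → up 555.5993 (V=393.9887), down 275.8570 (V=114.2464). Price 245.5128; hedge Δ=1.0000, bond B=-143.0182.
  t=1,j=0: stock 134.9000 → up 192.9070 (V=61.4967), down 95.7790 (V=3.5279). Price 33.0469; hedge Δ=0.5968, bond B=-47.4653.
  t=1,j=1: stock 271.7000 → up 388.5310 (V=245.5128), down 192.9070 (V=61.4967). Price 149.4154; hedge Δ=0.9407, bond B=-106.1625.
  t=0,j=0: stock 190.0000 → up 271.7000 (V=149.4154), down 134.9000 (V=33.0469). Price 89.3173; hedge Δ=0.8506, bond B=-72.3056.
The time-0 hedge costs 89.3173, which is the no-arbitrage price.

(0,0): Delta=0.8506 Bond=-72.3056
(1,0): Delta=0.5968 Bond=-47.4653
(1,1): Delta=0.9407 Bond=-106.1625
(2,0): Delta=0.0991 Bond=-5.9638
(2,1): Delta=0.7733 Bond=-87.6872
(2,2): Delta=1.0000 Bond=-143.0182
(3,0): Delta=0.0000 Bond=0.0000
(3,1): Delta=0.1342 Bond=-11.5528
(3,2): Delta=1.0000 Bond=-161.6106
(3,3): Delta=1.0000 Bond=-161.6106
V0=89.3173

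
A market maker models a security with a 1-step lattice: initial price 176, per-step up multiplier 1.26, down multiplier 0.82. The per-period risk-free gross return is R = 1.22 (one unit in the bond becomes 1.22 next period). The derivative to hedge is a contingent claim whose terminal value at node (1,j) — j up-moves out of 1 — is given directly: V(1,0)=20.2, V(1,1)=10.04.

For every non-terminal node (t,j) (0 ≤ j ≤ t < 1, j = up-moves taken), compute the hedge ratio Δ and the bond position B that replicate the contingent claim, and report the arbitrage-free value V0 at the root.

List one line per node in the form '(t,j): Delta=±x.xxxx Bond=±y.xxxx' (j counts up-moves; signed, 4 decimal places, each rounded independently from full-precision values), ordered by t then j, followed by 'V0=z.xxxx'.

(0,0): Delta=-0.1312 Bond=32.0775
V0=8.9866

The replicating-portfolio and risk-neutral prices coincide; use p* = (1.22−0.82)/(1.26−0.82) = 0.9091 for the latter.
Terminal values V(1,·): V(1,0)=20.2000, V(1,1)=10.0400
  t=0,j=0: stock 176.0000 → up 221.7600 (V=10.0400), down 144.3200 (V=20.2000). Price 8.9866; hedge Δ=-0.1312, bond B=32.0775.
Check: Δ(0,0)·S0 + B(0,0) = 8.9866 = V0.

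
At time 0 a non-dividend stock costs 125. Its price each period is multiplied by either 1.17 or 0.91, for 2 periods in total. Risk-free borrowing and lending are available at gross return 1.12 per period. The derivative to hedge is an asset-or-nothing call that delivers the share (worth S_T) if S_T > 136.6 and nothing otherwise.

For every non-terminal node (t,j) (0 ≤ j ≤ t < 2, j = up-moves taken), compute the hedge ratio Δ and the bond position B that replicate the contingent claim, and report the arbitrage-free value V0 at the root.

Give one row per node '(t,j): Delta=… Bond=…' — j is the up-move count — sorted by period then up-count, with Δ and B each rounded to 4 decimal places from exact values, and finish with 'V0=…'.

(0,0): Delta=3.7969 Bond=-385.6201
(1,0): Delta=0.0000 Bond=0.0000
(1,1): Delta=4.5000 Bond=-534.7266
V0=88.9893

Risk-neutral probability p* = (R−d)/(u−d) = (1.12−0.91)/(1.17−0.91) = 0.8077.
At expiry t=2: V(2,0)=0.0000, V(2,1)=0.0000, V(2,2)=171.1125
Node (1,0) S=113.7500: V=(p*·0.0000+(1−p*)·0.0000)/1.12=0.0000; Δ=(0.0000−0.0000)/(133.0875−103.5125)=0.0000; B=V−Δ·S=0.0000
Node (1,1) S=146.2500: V=(p*·171.1125+(1−p*)·0.0000)/1.12=123.3984; Δ=(171.1125−0.0000)/(171.1125−133.0875)=4.5000; B=V−Δ·S=-534.7266
Node (0,0) S=125.0000: V=(p*·123.3984+(1−p*)·0.0000)/1.12=88.9893; Δ=(123.3984−0.0000)/(146.2500−113.7500)=3.7969; B=V−Δ·S=-385.6201
Self-financing check: at every node Δ·S+B equals the discounted successor values.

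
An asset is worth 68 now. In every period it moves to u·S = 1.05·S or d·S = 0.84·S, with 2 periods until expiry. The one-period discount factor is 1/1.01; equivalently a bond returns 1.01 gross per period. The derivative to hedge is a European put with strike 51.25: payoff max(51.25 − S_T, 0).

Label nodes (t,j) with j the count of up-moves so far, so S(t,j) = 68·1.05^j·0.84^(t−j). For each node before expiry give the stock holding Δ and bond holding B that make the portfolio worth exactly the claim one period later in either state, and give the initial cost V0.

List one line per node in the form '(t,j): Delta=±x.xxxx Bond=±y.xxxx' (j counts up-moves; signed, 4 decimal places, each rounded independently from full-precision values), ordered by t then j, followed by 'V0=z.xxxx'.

(0,0): Delta=-0.0432 Bond=3.0522
(1,0): Delta=-0.2725 Bond=16.1842
(1,1): Delta=0.0000 Bond=0.0000
V0=0.1163

No-arbitrage ⇒ martingale measure with p* = (R−d)/(u−d) = 0.8095.
Terminal values V(2,·): V(2,0)=3.2692, V(2,1)=0.0000, V(2,2)=0.0000
Node (1,0) S=57.1200: V=(p*·0.0000+(1−p*)·3.2692)/1.01=0.6165; Δ=(0.0000−3.2692)/(59.9760−47.9808)=-0.2725; B=V−Δ·S=16.1842
Node (1,1) S=71.4000: V=(p*·0.0000+(1−p*)·0.0000)/1.01=0.0000; Δ=(0.0000−0.0000)/(74.9700−59.9760)=0.0000; B=V−Δ·S=0.0000
Node (0,0) S=68.0000: V=(p*·0.0000+(1−p*)·0.6165)/1.01=0.1163; Δ=(0.0000−0.6165)/(71.4000−57.1200)=-0.0432; B=V−Δ·S=3.0522
Check: Δ(0,0)·S0 + B(0,0) = 0.1163 = V0.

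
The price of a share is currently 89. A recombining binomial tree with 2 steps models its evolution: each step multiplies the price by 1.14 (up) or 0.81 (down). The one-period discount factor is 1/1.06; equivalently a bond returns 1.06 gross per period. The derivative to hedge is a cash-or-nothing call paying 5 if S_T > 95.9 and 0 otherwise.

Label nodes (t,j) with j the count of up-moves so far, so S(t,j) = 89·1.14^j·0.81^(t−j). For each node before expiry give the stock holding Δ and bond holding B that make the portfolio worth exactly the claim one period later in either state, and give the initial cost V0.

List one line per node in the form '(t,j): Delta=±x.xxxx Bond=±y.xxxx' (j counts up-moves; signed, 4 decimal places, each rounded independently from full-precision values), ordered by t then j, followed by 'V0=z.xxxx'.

Since d<R<u, set p* = (R−d)/(u−d) = 0.7576; price each node as the discounted p*-expectation of its children.
Terminal payoffs: V(2,0)=0.0000, V(2,1)=0.0000, V(2,2)=5.0000
Node (1,0) S=72.0900: V=(p*·0.0000+(1−p*)·0.0000)/1.06=0.0000; Δ=(0.0000−0.0000)/(82.1826−58.3929)=0.0000; B=V−Δ·S=0.0000
Node (1,1) S=101.4600: V=(p*·5.0000+(1−p*)·0.0000)/1.06=3.5735; Δ=(5.0000−0.0000)/(115.6644−82.1826)=0.1493; B=V−Δ·S=-11.5780
Node (0,0) S=89.0000: V=(p*·3.5735+(1−p*)·0.0000)/1.06=2.5539; Δ=(3.5735−0.0000)/(101.4600−72.0900)=0.1217; B=V−Δ·S=-8.2748
Root portfolio cost Δ·89+B reproduces V0=2.5539.

(0,0): Delta=0.1217 Bond=-8.2748
(1,0): Delta=0.0000 Bond=0.0000
(1,1): Delta=0.1493 Bond=-11.5780
V0=2.5539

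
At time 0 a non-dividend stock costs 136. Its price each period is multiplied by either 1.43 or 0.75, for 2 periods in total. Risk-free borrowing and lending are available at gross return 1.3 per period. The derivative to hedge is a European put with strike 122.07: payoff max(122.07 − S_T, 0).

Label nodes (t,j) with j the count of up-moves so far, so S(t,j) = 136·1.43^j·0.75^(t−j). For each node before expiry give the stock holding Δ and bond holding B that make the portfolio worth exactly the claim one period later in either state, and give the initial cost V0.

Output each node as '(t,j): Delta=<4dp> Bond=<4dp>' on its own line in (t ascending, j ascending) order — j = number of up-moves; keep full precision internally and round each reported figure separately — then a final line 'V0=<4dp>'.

Since d<R<u, set p* = (R−d)/(u−d) = 0.8088; price each node as the discounted p*-expectation of its children.
Payoff layer (t=2): V(2,0)=45.5700, V(2,1)=0.0000, V(2,2)=0.0000
  t=1,j=0: stock 102.0000 → up 145.8600 (V=0.0000), down 76.5000 (V=45.5700). Price 6.7015; hedge Δ=-0.6570, bond B=73.7162.
  t=1,j=1: stock 194.4800 → up 278.1064 (V=0.0000), down 145.8600 (V=0.0000). Price 0.0000; hedge Δ=0.0000, bond B=0.0000.
  t=0,j=0: stock 136.0000 → up 194.4800 (V=0.0000), down 102.0000 (V=6.7015). Price 0.9855; hedge Δ=-0.0725, bond B=10.8406.
The time-0 hedge costs 0.9855, which is the no-arbitrage price.

(0,0): Delta=-0.0725 Bond=10.8406
(1,0): Delta=-0.6570 Bond=73.7162
(1,1): Delta=0.0000 Bond=0.0000
V0=0.9855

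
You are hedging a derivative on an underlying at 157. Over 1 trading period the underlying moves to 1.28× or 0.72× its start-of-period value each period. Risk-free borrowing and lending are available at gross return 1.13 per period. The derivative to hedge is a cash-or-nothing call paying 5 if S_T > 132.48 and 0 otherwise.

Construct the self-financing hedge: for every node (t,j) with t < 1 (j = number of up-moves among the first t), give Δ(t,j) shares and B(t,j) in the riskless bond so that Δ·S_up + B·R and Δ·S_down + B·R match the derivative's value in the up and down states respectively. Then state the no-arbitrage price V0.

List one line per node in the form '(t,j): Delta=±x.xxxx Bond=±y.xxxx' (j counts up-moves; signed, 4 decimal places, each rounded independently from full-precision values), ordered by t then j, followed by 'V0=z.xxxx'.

The replicating-portfolio and risk-neutral prices coincide; use p* = (1.13−0.72)/(1.28−0.72) = 0.7321 for the latter.
Payoff layer (t=1): V(1,0)=0.0000, V(1,1)=5.0000
Node (0,0) S=157.0000: V=(p*·5.0000+(1−p*)·0.0000)/1.13=3.2396; Δ=(5.0000−0.0000)/(200.9600−113.0400)=0.0569; B=V−Δ·S=-5.6890
Check: Δ(0,0)·S0 + B(0,0) = 3.2396 = V0.

(0,0): Delta=0.0569 Bond=-5.6890
V0=3.2396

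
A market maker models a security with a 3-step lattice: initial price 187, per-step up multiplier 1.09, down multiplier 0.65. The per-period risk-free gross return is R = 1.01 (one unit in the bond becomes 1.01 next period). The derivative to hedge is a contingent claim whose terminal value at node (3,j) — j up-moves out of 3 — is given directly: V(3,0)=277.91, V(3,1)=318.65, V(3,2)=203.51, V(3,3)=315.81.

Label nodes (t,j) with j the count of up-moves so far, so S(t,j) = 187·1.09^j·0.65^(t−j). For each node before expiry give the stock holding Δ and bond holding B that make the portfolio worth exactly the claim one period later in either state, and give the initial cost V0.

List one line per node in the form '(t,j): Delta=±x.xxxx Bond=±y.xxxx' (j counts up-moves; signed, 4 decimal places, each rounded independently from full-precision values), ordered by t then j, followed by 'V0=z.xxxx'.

The replicating-portfolio and risk-neutral prices coincide; use p* = (1.01−0.65)/(1.09−0.65) = 0.8182 for the latter.
Payoff layer (t=3): V(3,0)=277.9100, V(3,1)=318.6500, V(3,2)=203.5100, V(3,3)=315.8100
  t=2,j=0: stock 79.0075 → up 86.1182 (V=318.6500), down 51.3549 (V=277.9100). Price 308.1611; hedge Δ=1.1719, bond B=215.5702.
  t=2,j=1: stock 132.4895 → up 144.4136 (V=203.5100), down 86.1182 (V=318.6500). Price 222.2223; hedge Δ=-1.9751, bond B=483.9041.
  t=2,j=2: stock 222.1747 → up 242.1704 (V=315.8100), down 144.4136 (V=203.5100). Price 292.4671; hedge Δ=1.1488, bond B=37.2399.
  t=1,j=0: stock 121.5500 → up 132.4895 (V=222.2223), down 79.0075 (V=308.1611). Price 235.4926; hedge Δ=-1.6069, bond B=430.8081.
  t=1,j=1: stock 203.8300 → up 222.1747 (V=292.4671), down 132.4895 (V=222.2223). Price 276.9261; hedge Δ=0.7832, bond B=117.2788.
  t=0,j=0: stock 187.0000 → up 203.8300 (V=276.9261), down 121.5500 (V=235.4926). Price 266.7255; hedge Δ=0.5036, bond B=172.5585.
Root portfolio cost Δ·187+B reproduces V0=266.7255.

(0,0): Delta=0.5036 Bond=172.5585
(1,0): Delta=-1.6069 Bond=430.8081
(1,1): Delta=0.7832 Bond=117.2788
(2,0): Delta=1.1719 Bond=215.5702
(2,1): Delta=-1.9751 Bond=483.9041
(2,2): Delta=1.1488 Bond=37.2399
V0=266.7255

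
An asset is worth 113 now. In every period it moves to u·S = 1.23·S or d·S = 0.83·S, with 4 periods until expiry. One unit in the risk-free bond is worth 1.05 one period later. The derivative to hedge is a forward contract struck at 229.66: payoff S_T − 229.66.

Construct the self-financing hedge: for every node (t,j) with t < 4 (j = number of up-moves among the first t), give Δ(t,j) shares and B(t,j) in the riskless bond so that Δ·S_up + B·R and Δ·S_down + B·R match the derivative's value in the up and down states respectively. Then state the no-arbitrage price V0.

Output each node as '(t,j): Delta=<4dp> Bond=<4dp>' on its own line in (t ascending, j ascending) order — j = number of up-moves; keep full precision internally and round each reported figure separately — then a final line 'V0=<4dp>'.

(0,0): Delta=1.0000 Bond=-188.9419
(1,0): Delta=1.0000 Bond=-198.3889
(1,1): Delta=1.0000 Bond=-198.3889
(2,0): Delta=1.0000 Bond=-208.3084
(2,1): Delta=1.0000 Bond=-208.3084
(2,2): Delta=1.0000 Bond=-208.3084
(3,0): Delta=1.0000 Bond=-218.7238
(3,1): Delta=1.0000 Bond=-218.7238
(3,2): Delta=1.0000 Bond=-218.7238
(3,3): Delta=1.0000 Bond=-218.7238
V0=-75.9419

Since d<R<u, set p* = (R−d)/(u−d) = 0.5500; price each node as the discounted p*-expectation of its children.
At expiry t=4: V(4,0)=-176.0321, V(4,1)=-150.1873, V(4,2)=-111.8872, V(4,3)=-55.1293, V(4,4)=28.9819
Node (3,0) S=64.6119: V=(p*·-150.1873+(1−p*)·-176.0321)/1.05=-154.1119; Δ=(-150.1873−-176.0321)/(79.4727−53.6279)=1.0000; B=V−Δ·S=-218.7238
Node (3,1) S=95.7502: V=(p*·-111.8872+(1−p*)·-150.1873)/1.05=-122.9736; Δ=(-111.8872−-150.1873)/(117.7728−79.4727)=1.0000; B=V−Δ·S=-218.7238
Node (3,2) S=141.8949: V=(p*·-55.1293+(1−p*)·-111.8872)/1.05=-76.8289; Δ=(-55.1293−-111.8872)/(174.5307−117.7728)=1.0000; B=V−Δ·S=-218.7238
Node (3,3) S=210.2780: V=(p*·28.9819+(1−p*)·-55.1293)/1.05=-8.4458; Δ=(28.9819−-55.1293)/(258.6419−174.5307)=1.0000; B=V−Δ·S=-218.7238
Node (2,0) S=77.8457: V=(p*·-122.9736+(1−p*)·-154.1119)/1.05=-130.4627; Δ=(-122.9736−-154.1119)/(95.7502−64.6119)=1.0000; B=V−Δ·S=-208.3084
Node (2,1) S=115.3617: V=(p*·-76.8289+(1−p*)·-122.9736)/1.05=-92.9467; Δ=(-76.8289−-122.9736)/(141.8949−95.7502)=1.0000; B=V−Δ·S=-208.3084
Node (2,2) S=170.9577: V=(p*·-8.4458+(1−p*)·-76.8289)/1.05=-37.3507; Δ=(-8.4458−-76.8289)/(210.2780−141.8949)=1.0000; B=V−Δ·S=-208.3084
Node (1,0) S=93.7900: V=(p*·-92.9467+(1−p*)·-130.4627)/1.05=-104.5989; Δ=(-92.9467−-130.4627)/(115.3617−77.8457)=1.0000; B=V−Δ·S=-198.3889
Node (1,1) S=138.9900: V=(p*·-37.3507+(1−p*)·-92.9467)/1.05=-59.3989; Δ=(-37.3507−-92.9467)/(170.9577−115.3617)=1.0000; B=V−Δ·S=-198.3889
Node (0,0) S=113.0000: V=(p*·-59.3989+(1−p*)·-104.5989)/1.05=-75.9419; Δ=(-59.3989−-104.5989)/(138.9900−93.7900)=1.0000; B=V−Δ·S=-188.9419
Root portfolio cost Δ·113+B reproduces V0=-75.9419.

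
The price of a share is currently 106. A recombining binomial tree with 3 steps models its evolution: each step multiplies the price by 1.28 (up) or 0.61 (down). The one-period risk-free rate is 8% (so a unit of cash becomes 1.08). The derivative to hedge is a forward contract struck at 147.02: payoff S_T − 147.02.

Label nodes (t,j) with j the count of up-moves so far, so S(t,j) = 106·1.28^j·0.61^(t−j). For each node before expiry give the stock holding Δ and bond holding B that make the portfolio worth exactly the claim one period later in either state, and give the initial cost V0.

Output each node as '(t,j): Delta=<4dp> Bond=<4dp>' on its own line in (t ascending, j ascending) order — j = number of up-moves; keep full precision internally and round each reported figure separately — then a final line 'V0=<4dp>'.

(0,0): Delta=1.0000 Bond=-116.7092
(1,0): Delta=1.0000 Bond=-126.0460
(1,1): Delta=1.0000 Bond=-126.0460
(2,0): Delta=1.0000 Bond=-136.1296
(2,1): Delta=1.0000 Bond=-136.1296
(2,2): Delta=1.0000 Bond=-136.1296
V0=-10.7092

Since d<R<u, set p* = (R−d)/(u−d) = 0.7015; price each node as the discounted p*-expectation of its children.
Payoff layer (t=3): V(3,0)=-122.9600, V(3,1)=-96.5335, V(3,2)=-41.0811, V(3,3)=75.2781
(2,0): S=39.4426. Δ = (V_up−V_dn)/(S_up−S_dn) = (-96.5335−-122.9600)/(50.4865−24.0600) = 1.0000. V = [p*·-96.5335 + (1−p*)·-122.9600]/1.08 = -96.6870. B = V − Δ·S = -136.1296.
(2,1): S=82.7648. Δ = (V_up−V_dn)/(S_up−S_dn) = (-41.0811−-96.5335)/(105.9389−50.4865) = 1.0000. V = [p*·-41.0811 + (1−p*)·-96.5335]/1.08 = -53.3648. B = V − Δ·S = -136.1296.
(2,2): S=173.6704. Δ = (V_up−V_dn)/(S_up−S_dn) = (75.2781−-41.0811)/(222.2981−105.9389) = 1.0000. V = [p*·75.2781 + (1−p*)·-41.0811]/1.08 = 37.5408. B = V − Δ·S = -136.1296.
(1,0): S=64.6600. Δ = (V_up−V_dn)/(S_up−S_dn) = (-53.3648−-96.6870)/(82.7648−39.4426) = 1.0000. V = [p*·-53.3648 + (1−p*)·-96.6870]/1.08 = -61.3860. B = V − Δ·S = -126.0460.
(1,1): S=135.6800. Δ = (V_up−V_dn)/(S_up−S_dn) = (37.5408−-53.3648)/(173.6704−82.7648) = 1.0000. V = [p*·37.5408 + (1−p*)·-53.3648]/1.08 = 9.6340. B = V − Δ·S = -126.0460.
(0,0): S=106.0000. Δ = (V_up−V_dn)/(S_up−S_dn) = (9.6340−-61.3860)/(135.6800−64.6600) = 1.0000. V = [p*·9.6340 + (1−p*)·-61.3860]/1.08 = -10.7092. B = V − Δ·S = -116.7092.
The time-0 hedge costs -10.7092, which is the no-arbitrage price.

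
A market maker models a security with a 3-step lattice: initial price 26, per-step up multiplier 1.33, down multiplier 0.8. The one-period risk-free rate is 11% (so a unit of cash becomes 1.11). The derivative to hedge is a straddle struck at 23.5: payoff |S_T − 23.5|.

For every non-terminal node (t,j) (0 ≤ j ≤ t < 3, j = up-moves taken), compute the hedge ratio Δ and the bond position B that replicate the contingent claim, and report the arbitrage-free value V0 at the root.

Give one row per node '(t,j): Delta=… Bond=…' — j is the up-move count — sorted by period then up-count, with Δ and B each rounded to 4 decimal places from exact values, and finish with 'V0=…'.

Under the risk-neutral measure, an up-move has probability p* = (R−d)/(u−d) = 0.5849 and values discount at R = 1.11.
Terminal values V(3,·): V(3,0)=10.1880, V(3,1)=1.3688, V(3,2)=13.2931, V(3,3)=37.6686
  t=2,j=0: stock 16.6400 → up 22.1312 (V=1.3688), down 13.3120 (V=10.1880). Price 4.5312; hedge Δ=-1.0000, bond B=21.1712.
  t=2,j=1: stock 27.6640 → up 36.7931 (V=13.2931), down 22.1312 (V=1.3688). Price 7.5166; hedge Δ=0.8133, bond B=-14.9821.
  t=2,j=2: stock 45.9914 → up 61.1686 (V=37.6686), down 36.7931 (V=13.2931). Price 24.8202; hedge Δ=1.0000, bond B=-21.1712.
  t=1,j=0: stock 20.8000 → up 27.6640 (V=7.5166), down 16.6400 (V=4.5312). Price 5.6553; hedge Δ=0.2708, bond B=0.0224.
  t=1,j=1: stock 34.5800 → up 45.9914 (V=24.8202), down 27.6640 (V=7.5166). Price 15.8897; hedge Δ=0.9441, bond B=-16.7587.
  t=0,j=0: stock 26.0000 → up 34.5800 (V=15.8897), down 20.8000 (V=5.6553). Price 10.4878; hedge Δ=0.7427, bond B=-8.8225.
Self-financing check: at every node Δ·S+B equals the discounted successor values.

(0,0): Delta=0.7427 Bond=-8.8225
(1,0): Delta=0.2708 Bond=0.0224
(1,1): Delta=0.9441 Bond=-16.7587
(2,0): Delta=-1.0000 Bond=21.1712
(2,1): Delta=0.8133 Bond=-14.9821
(2,2): Delta=1.0000 Bond=-21.1712
V0=10.4878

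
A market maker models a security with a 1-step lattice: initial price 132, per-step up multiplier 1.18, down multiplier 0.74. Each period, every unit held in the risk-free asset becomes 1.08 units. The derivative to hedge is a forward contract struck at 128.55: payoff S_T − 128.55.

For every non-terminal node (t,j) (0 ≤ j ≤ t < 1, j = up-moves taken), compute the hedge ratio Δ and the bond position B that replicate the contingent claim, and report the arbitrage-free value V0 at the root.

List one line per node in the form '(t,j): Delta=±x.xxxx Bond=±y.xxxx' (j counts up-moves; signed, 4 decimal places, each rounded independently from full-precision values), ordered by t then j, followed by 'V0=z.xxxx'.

The replicating-portfolio and risk-neutral prices coincide; use p* = (1.08−0.74)/(1.18−0.74) = 0.7727 for the latter.
At expiry t=1: V(1,0)=-30.8700, V(1,1)=27.2100
  t=0,j=0: stock 132.0000 → up 155.7600 (V=27.2100), down 97.6800 (V=-30.8700). Price 12.9722; hedge Δ=1.0000, bond B=-119.0278.
The time-0 hedge costs 12.9722, which is the no-arbitrage price.

(0,0): Delta=1.0000 Bond=-119.0278
V0=12.9722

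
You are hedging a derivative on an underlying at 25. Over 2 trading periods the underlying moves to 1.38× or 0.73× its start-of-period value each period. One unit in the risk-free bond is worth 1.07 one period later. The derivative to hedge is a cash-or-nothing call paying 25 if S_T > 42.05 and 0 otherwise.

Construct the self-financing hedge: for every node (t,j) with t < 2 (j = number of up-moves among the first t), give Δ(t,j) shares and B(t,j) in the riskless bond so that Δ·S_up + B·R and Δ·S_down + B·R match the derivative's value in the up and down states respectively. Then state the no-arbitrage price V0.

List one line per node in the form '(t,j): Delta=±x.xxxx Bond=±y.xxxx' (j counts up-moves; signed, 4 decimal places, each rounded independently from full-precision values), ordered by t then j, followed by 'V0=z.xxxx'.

Risk-neutral probability p* = (R−d)/(u−d) = (1.07−0.73)/(1.38−0.73) = 0.5231.
Terminal payoffs: V(2,0)=0.0000, V(2,1)=0.0000, V(2,2)=25.0000
(1,0): S=18.2500. Δ = (V_up−V_dn)/(S_up−S_dn) = (0.0000−0.0000)/(25.1850−13.3225) = 0.0000. V = [p*·0.0000 + (1−p*)·0.0000]/1.07 = 0.0000. B = V − Δ·S = 0.0000.
(1,1): S=34.5000. Δ = (V_up−V_dn)/(S_up−S_dn) = (25.0000−0.0000)/(47.6100−25.1850) = 1.1148. V = [p*·25.0000 + (1−p*)·0.0000]/1.07 = 12.2214. B = V − Δ·S = -26.2401.
(0,0): S=25.0000. Δ = (V_up−V_dn)/(S_up−S_dn) = (12.2214−0.0000)/(34.5000−18.2500) = 0.7521. V = [p*·12.2214 + (1−p*)·0.0000]/1.07 = 5.9745. B = V − Δ·S = -12.8277.
Check: Δ(0,0)·S0 + B(0,0) = 5.9745 = V0.

(0,0): Delta=0.7521 Bond=-12.8277
(1,0): Delta=0.0000 Bond=0.0000
(1,1): Delta=1.1148 Bond=-26.2401
V0=5.9745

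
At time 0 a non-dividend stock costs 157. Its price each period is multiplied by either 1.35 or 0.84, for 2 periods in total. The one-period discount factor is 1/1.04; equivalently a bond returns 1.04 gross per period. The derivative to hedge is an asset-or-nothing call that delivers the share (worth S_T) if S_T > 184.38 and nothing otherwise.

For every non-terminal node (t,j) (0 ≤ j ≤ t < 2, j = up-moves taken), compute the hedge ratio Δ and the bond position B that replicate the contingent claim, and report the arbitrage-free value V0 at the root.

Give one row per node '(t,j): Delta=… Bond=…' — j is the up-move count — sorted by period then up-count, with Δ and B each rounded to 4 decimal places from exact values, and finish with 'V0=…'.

(0,0): Delta=1.3475 Bond=-170.8714
(1,0): Delta=0.0000 Bond=0.0000
(1,1): Delta=2.6471 Bond=-453.1510
V0=40.6837

No-arbitrage ⇒ martingale measure with p* = (R−d)/(u−d) = 0.3922.
Terminal values V(2,·): V(2,0)=0.0000, V(2,1)=0.0000, V(2,2)=286.1325
  t=1,j=0: stock 131.8800 → up 178.0380 (V=0.0000), down 110.7792 (V=0.0000). Price 0.0000; hedge Δ=0.0000, bond B=0.0000.
  t=1,j=1: stock 211.9500 → up 286.1325 (V=286.1325), down 178.0380 (V=0.0000). Price 107.8931; hedge Δ=2.6471, bond B=-453.1510.
  t=0,j=0: stock 157.0000 → up 211.9500 (V=107.8931), down 131.8800 (V=0.0000). Price 40.6837; hedge Δ=1.3475, bond B=-170.8714.
Self-financing check: at every node Δ·S+B equals the discounted successor values.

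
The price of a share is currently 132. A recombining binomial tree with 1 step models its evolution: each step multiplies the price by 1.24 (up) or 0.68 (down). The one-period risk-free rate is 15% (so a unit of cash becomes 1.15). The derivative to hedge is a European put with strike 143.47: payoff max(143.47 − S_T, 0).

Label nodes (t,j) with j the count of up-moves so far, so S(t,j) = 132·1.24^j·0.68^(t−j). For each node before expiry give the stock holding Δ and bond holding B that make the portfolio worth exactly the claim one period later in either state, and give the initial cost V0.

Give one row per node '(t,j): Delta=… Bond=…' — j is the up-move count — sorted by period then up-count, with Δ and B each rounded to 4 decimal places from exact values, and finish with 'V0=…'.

(0,0): Delta=-0.7266 Bond=103.4168
V0=7.5061

Since d<R<u, set p* = (R−d)/(u−d) = 0.8393; price each node as the discounted p*-expectation of its children.
Payoff layer (t=1): V(1,0)=53.7100, V(1,1)=0.0000
Node (0,0) S=132.0000: V=(p*·0.0000+(1−p*)·53.7100)/1.15=7.5061; Δ=(0.0000−53.7100)/(163.6800−89.7600)=-0.7266; B=V−Δ·S=103.4168
Root portfolio cost Δ·132+B reproduces V0=7.5061.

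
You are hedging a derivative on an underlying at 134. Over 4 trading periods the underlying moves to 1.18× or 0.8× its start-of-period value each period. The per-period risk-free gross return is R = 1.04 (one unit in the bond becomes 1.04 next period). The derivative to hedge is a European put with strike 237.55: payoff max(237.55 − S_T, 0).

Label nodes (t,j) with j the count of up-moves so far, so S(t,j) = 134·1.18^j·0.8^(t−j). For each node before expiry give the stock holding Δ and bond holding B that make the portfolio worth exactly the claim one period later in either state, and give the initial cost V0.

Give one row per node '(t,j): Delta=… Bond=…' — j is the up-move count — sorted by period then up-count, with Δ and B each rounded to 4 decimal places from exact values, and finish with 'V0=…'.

(0,0): Delta=-0.9022 Bond=192.9729
(1,0): Delta=-1.0000 Bond=211.1811
(1,1): Delta=-0.8635 Bond=194.5731
(2,0): Delta=-1.0000 Bond=219.6283
(2,1): Delta=-1.0000 Bond=219.6283
(2,2): Delta=-0.8095 Bond=192.2805
(3,0): Delta=-1.0000 Bond=228.4135
(3,1): Delta=-1.0000 Bond=228.4135
(3,2): Delta=-1.0000 Bond=228.4135
(3,3): Delta=-0.7341 Bond=183.3806
V0=72.0845

Under the risk-neutral measure, an up-move has probability p* = (R−d)/(u−d) = 0.6316 and values discount at R = 1.04.
Terminal values V(4,·): V(4,0)=182.6636, V(4,1)=156.5926, V(4,2)=118.1378, V(4,3)=61.4170, V(4,4)=0.0000
Node (3,0) S=68.6080: V=(p*·156.5926+(1−p*)·182.6636)/1.04=159.8055; Δ=(156.5926−182.6636)/(80.9574−54.8864)=-1.0000; B=V−Δ·S=228.4135
Node (3,1) S=101.1968: V=(p*·118.1378+(1−p*)·156.5926)/1.04=127.2167; Δ=(118.1378−156.5926)/(119.4122−80.9574)=-1.0000; B=V−Δ·S=228.4135
Node (3,2) S=149.2653: V=(p*·61.4170+(1−p*)·118.1378)/1.04=79.1482; Δ=(61.4170−118.1378)/(176.1330−119.4122)=-1.0000; B=V−Δ·S=228.4135
Node (3,3) S=220.1663: V=(p*·0.0000+(1−p*)·61.4170)/1.04=21.7570; Δ=(0.0000−61.4170)/(259.7962−176.1330)=-0.7341; B=V−Δ·S=183.3806
Node (2,0) S=85.7600: V=(p*·127.2167+(1−p*)·159.8055)/1.04=133.8683; Δ=(127.2167−159.8055)/(101.1968−68.6080)=-1.0000; B=V−Δ·S=219.6283
Node (2,1) S=126.4960: V=(p*·79.1482+(1−p*)·127.2167)/1.04=93.1323; Δ=(79.1482−127.2167)/(149.2653−101.1968)=-1.0000; B=V−Δ·S=219.6283
Node (2,2) S=186.5816: V=(p*·21.7570+(1−p*)·79.1482)/1.04=41.2511; Δ=(21.7570−79.1482)/(220.1663−149.2653)=-0.8095; B=V−Δ·S=192.2805
Node (1,0) S=107.2000: V=(p*·93.1323+(1−p*)·133.8683)/1.04=103.9811; Δ=(93.1323−133.8683)/(126.4960−85.7600)=-1.0000; B=V−Δ·S=211.1811
Node (1,1) S=158.1200: V=(p*·41.2511+(1−p*)·93.1323)/1.04=58.0435; Δ=(41.2511−93.1323)/(186.5816−126.4960)=-0.8635; B=V−Δ·S=194.5731
Node (0,0) S=134.0000: V=(p*·58.0435+(1−p*)·103.9811)/1.04=72.0845; Δ=(58.0435−103.9811)/(158.1200−107.2000)=-0.9022; B=V−Δ·S=192.9729
Self-financing check: at every node Δ·S+B equals the discounted successor values.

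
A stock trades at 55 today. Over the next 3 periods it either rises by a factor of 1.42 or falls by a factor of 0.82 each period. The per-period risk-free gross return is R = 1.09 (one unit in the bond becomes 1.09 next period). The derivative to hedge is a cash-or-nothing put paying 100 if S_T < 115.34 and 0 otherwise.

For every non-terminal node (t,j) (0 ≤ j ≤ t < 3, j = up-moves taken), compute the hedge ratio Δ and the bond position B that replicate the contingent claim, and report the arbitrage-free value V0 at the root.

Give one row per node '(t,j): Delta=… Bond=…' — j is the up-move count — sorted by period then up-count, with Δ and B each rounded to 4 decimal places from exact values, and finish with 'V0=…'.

The replicating-portfolio and risk-neutral prices coincide; use p* = (1.09−0.82)/(1.42−0.82) = 0.4500 for the latter.
At expiry t=3: V(3,0)=100.0000, V(3,1)=100.0000, V(3,2)=100.0000, V(3,3)=0.0000
  t=2,j=0: stock 36.9820 → up 52.5144 (V=100.0000), down 30.3252 (V=100.0000). Price 91.7431; hedge Δ=0.0000, bond B=91.7431.
  t=2,j=1: stock 64.0420 → up 90.9396 (V=100.0000), down 52.5144 (V=100.0000). Price 91.7431; hedge Δ=0.0000, bond B=91.7431.
  t=2,j=2: stock 110.9020 → up 157.4808 (V=0.0000), down 90.9396 (V=100.0000). Price 50.4587; hedge Δ=-1.5028, bond B=217.1254.
  t=1,j=0: stock 45.1000 → up 64.0420 (V=91.7431), down 36.9820 (V=91.7431). Price 84.1680; hedge Δ=0.0000, bond B=84.1680.
  t=1,j=1: stock 78.1000 → up 110.9020 (V=50.4587), down 64.0420 (V=91.7431). Price 67.1240; hedge Δ=-0.8810, bond B=135.9313.
  t=0,j=0: stock 55.0000 → up 78.1000 (V=67.1240), down 45.1000 (V=84.1680). Price 70.1818; hedge Δ=-0.5165, bond B=98.5885.
Root portfolio cost Δ·55+B reproduces V0=70.1818.

(0,0): Delta=-0.5165 Bond=98.5885
(1,0): Delta=0.0000 Bond=84.1680
(1,1): Delta=-0.8810 Bond=135.9313
(2,0): Delta=0.0000 Bond=91.7431
(2,1): Delta=0.0000 Bond=91.7431
(2,2): Delta=-1.5028 Bond=217.1254
V0=70.1818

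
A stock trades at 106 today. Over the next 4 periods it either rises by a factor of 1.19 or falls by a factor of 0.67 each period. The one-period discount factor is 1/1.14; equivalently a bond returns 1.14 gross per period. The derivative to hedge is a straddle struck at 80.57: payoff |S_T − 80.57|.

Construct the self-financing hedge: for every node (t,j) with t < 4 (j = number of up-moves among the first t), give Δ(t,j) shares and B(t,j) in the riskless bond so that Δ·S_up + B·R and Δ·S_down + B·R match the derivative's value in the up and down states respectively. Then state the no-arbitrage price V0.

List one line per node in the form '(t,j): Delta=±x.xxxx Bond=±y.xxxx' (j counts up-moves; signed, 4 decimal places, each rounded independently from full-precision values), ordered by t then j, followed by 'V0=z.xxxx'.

Risk-neutral probability p* = (R−d)/(u−d) = (1.14−0.67)/(1.19−0.67) = 0.9038.
Payoff layer (t=4): V(4,0)=59.2098, V(4,1)=42.6318, V(4,2)=13.1871, V(4,3)=39.1100, V(4,4)=131.9960
Node (3,0) S=31.8809: V=(p*·42.6318+(1−p*)·59.2098)/1.14=38.7946; Δ=(42.6318−59.2098)/(37.9382−21.3602)=-1.0000; B=V−Δ·S=70.6754
Node (3,1) S=56.6242: V=(p*·13.1871+(1−p*)·42.6318)/1.14=14.0512; Δ=(13.1871−42.6318)/(67.3829−37.9382)=-1.0000; B=V−Δ·S=70.6754
Node (3,2) S=100.5714: V=(p*·39.1100+(1−p*)·13.1871)/1.14=32.1205; Δ=(39.1100−13.1871)/(119.6800−67.3829)=0.4957; B=V−Δ·S=-17.7311
Node (3,3) S=178.6269: V=(p*·131.9960+(1−p*)·39.1100)/1.14=107.9514; Δ=(131.9960−39.1100)/(212.5660−119.6800)=1.0000; B=V−Δ·S=-70.6754
Node (2,0) S=47.5834: V=(p*·14.0512+(1−p*)·38.7946)/1.14=14.4126; Δ=(14.0512−38.7946)/(56.6242−31.8809)=-1.0000; B=V−Δ·S=61.9960
Node (2,1) S=84.5138: V=(p*·32.1205+(1−p*)·14.0512)/1.14=26.6518; Δ=(32.1205−14.0512)/(100.5714−56.6242)=0.4112; B=V−Δ·S=-8.0969
Node (2,2) S=150.1066: V=(p*·107.9514+(1−p*)·32.1205)/1.14=88.2982; Δ=(107.9514−32.1205)/(178.6269−100.5714)=0.9715; B=V−Δ·S=-57.5304
Node (1,0) S=71.0200: V=(p*·26.6518+(1−p*)·14.4126)/1.14=22.3465; Δ=(26.6518−14.4126)/(84.5138−47.5834)=0.3314; B=V−Δ·S=-1.1905
Node (1,1) S=126.1400: V=(p*·88.2982+(1−p*)·26.6518)/1.14=72.2550; Δ=(88.2982−26.6518)/(150.1066−84.5138)=0.9398; B=V−Δ·S=-46.2958
Node (0,0) S=106.0000: V=(p*·72.2550+(1−p*)·22.3465)/1.14=59.1720; Δ=(72.2550−22.3465)/(126.1400−71.0200)=0.9055; B=V−Δ·S=-36.8059
Each (Δ,B) replicates both successor values, so the strategy is self-financing and V0 is arbitrage-free.

(0,0): Delta=0.9055 Bond=-36.8059
(1,0): Delta=0.3314 Bond=-1.1905
(1,1): Delta=0.9398 Bond=-46.2958
(2,0): Delta=-1.0000 Bond=61.9960
(2,1): Delta=0.4112 Bond=-8.0969
(2,2): Delta=0.9715 Bond=-57.5304
(3,0): Delta=-1.0000 Bond=70.6754
(3,1): Delta=-1.0000 Bond=70.6754
(3,2): Delta=0.4957 Bond=-17.7311
(3,3): Delta=1.0000 Bond=-70.6754
V0=59.1720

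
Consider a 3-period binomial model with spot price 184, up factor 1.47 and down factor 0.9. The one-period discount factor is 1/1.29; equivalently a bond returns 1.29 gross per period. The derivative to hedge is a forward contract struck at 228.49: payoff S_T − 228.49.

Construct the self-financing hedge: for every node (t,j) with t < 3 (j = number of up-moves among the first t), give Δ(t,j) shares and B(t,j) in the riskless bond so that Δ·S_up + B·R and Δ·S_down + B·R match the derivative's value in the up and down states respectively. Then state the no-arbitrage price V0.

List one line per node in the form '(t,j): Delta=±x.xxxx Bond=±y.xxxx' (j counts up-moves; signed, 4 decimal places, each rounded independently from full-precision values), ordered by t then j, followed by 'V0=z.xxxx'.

The replicating-portfolio and risk-neutral prices coincide; use p* = (1.29−0.9)/(1.47−0.9) = 0.6842 for the latter.
Terminal payoffs: V(3,0)=-94.3540, V(3,1)=-9.4012, V(3,2)=129.3550, V(3,3)=355.9902
(2,0): S=149.0400. Δ = (V_up−V_dn)/(S_up−S_dn) = (-9.4012−-94.3540)/(219.0888−134.1360) = 1.0000. V = [p*·-9.4012 + (1−p*)·-94.3540]/1.29 = -28.0840. B = V − Δ·S = -177.1240.
(2,1): S=243.4320. Δ = (V_up−V_dn)/(S_up−S_dn) = (129.3550−-9.4012)/(357.8450−219.0888) = 1.0000. V = [p*·129.3550 + (1−p*)·-9.4012]/1.29 = 66.3080. B = V − Δ·S = -177.1240.
(2,2): S=397.6056. Δ = (V_up−V_dn)/(S_up−S_dn) = (355.9902−129.3550)/(584.4802−357.8450) = 1.0000. V = [p*·355.9902 + (1−p*)·129.3550]/1.29 = 220.4816. B = V − Δ·S = -177.1240.
(1,0): S=165.6000. Δ = (V_up−V_dn)/(S_up−S_dn) = (66.3080−-28.0840)/(243.4320−149.0400) = 1.0000. V = [p*·66.3080 + (1−p*)·-28.0840]/1.29 = 28.2945. B = V − Δ·S = -137.3055.
(1,1): S=270.4800. Δ = (V_up−V_dn)/(S_up−S_dn) = (220.4816−66.3080)/(397.6056−243.4320) = 1.0000. V = [p*·220.4816 + (1−p*)·66.3080]/1.29 = 133.1745. B = V − Δ·S = -137.3055.
(0,0): S=184.0000. Δ = (V_up−V_dn)/(S_up−S_dn) = (133.1745−28.2945)/(270.4800−165.6000) = 1.0000. V = [p*·133.1745 + (1−p*)·28.2945]/1.29 = 77.5617. B = V − Δ·S = -106.4383.
Root portfolio cost Δ·184+B reproduces V0=77.5617.

(0,0): Delta=1.0000 Bond=-106.4383
(1,0): Delta=1.0000 Bond=-137.3055
(1,1): Delta=1.0000 Bond=-137.3055
(2,0): Delta=1.0000 Bond=-177.1240
(2,1): Delta=1.0000 Bond=-177.1240
(2,2): Delta=1.0000 Bond=-177.1240
V0=77.5617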